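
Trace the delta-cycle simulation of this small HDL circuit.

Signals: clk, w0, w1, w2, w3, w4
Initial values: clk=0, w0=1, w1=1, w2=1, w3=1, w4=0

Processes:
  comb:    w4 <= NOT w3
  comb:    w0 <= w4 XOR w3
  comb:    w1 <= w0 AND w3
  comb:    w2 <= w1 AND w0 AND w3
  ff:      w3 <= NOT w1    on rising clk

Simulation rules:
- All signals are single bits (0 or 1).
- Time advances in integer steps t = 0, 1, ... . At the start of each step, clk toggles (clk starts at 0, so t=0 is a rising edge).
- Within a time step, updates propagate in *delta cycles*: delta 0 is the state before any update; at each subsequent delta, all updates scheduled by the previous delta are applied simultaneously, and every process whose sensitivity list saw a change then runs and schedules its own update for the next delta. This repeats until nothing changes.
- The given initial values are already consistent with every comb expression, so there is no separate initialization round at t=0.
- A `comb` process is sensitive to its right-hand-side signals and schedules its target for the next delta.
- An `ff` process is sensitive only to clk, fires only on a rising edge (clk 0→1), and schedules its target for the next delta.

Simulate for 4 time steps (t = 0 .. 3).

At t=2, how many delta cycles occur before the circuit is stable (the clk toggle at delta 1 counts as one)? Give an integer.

6

[bits: w2,w3,clk,w4,w1,w0]
t=0: Δ0=110011 Δ1=111011 Δ2=101011 Δ3=001100 Δ4=001101 | 4Δ
t=1: Δ0=001101 Δ1=000101 | 1Δ
t=2: Δ0=000101 Δ1=001101 Δ2=011101 Δ3=011010 Δ4=011001 Δ5=011011 Δ6=111011 | 6Δ
t=3: Δ0=111011 Δ1=110011 | 1Δ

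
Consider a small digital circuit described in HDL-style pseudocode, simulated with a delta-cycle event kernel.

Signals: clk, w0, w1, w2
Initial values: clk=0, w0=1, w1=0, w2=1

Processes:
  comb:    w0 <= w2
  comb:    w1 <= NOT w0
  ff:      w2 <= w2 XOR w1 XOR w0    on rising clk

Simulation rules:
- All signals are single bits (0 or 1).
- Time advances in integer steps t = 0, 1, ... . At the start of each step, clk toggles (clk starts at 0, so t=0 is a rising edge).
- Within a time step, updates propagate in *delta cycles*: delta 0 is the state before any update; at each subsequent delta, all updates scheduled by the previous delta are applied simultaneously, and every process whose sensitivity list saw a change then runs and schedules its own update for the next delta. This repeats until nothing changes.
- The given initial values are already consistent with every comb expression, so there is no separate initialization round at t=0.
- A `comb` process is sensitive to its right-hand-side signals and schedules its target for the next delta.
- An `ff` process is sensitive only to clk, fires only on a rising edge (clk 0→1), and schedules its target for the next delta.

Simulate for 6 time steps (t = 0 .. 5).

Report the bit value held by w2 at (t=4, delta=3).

0

[bits: w2,w1,w0,clk]
t=0: Δ0=1010 Δ1=1011 Δ2=0011 Δ3=0001 Δ4=0101 | 4Δ
t=1: Δ0=0101 Δ1=0100 | 1Δ
t=2: Δ0=0100 Δ1=0101 Δ2=1101 Δ3=1111 Δ4=1011 | 4Δ
t=3: Δ0=1011 Δ1=1010 | 1Δ
t=4: Δ0=1010 Δ1=1011 Δ2=0011 Δ3=0001 Δ4=0101 | 4Δ
t=5: Δ0=0101 Δ1=0100 | 1Δ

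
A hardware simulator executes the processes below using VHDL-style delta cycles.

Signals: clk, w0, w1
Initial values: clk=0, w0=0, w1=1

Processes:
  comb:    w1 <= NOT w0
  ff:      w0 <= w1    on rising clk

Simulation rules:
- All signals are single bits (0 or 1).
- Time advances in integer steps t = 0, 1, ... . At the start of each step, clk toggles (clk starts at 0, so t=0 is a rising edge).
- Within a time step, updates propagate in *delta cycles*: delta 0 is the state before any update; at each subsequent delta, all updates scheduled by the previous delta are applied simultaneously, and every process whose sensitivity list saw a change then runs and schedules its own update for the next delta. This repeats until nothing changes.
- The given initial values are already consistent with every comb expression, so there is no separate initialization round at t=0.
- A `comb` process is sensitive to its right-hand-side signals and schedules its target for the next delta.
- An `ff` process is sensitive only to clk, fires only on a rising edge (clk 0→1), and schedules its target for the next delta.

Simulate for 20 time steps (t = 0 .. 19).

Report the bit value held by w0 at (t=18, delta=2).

0

t0.Δ0 w1=1 clk=0 w0=0
t0.Δ1 w1=1 clk=1 w0=0
t0.Δ2 w1=1 clk=1 w0=1
t0.Δ3 w1=0 clk=1 w0=1
t1.Δ0 w1=0 clk=1 w0=1
t1.Δ1 w1=0 clk=0 w0=1
t2.Δ0 w1=0 clk=0 w0=1
t2.Δ1 w1=0 clk=1 w0=1
t2.Δ2 w1=0 clk=1 w0=0
t2.Δ3 w1=1 clk=1 w0=0
t3.Δ0 w1=1 clk=1 w0=0
t3.Δ1 w1=1 clk=0 w0=0
t4.Δ0 w1=1 clk=0 w0=0
t4.Δ1 w1=1 clk=1 w0=0
t4.Δ2 w1=1 clk=1 w0=1
t4.Δ3 w1=0 clk=1 w0=1
t5.Δ0 w1=0 clk=1 w0=1
t5.Δ1 w1=0 clk=0 w0=1
t6.Δ0 w1=0 clk=0 w0=1
t6.Δ1 w1=0 clk=1 w0=1
t6.Δ2 w1=0 clk=1 w0=0
t6.Δ3 w1=1 clk=1 w0=0
t7.Δ0 w1=1 clk=1 w0=0
t7.Δ1 w1=1 clk=0 w0=0
t8.Δ0 w1=1 clk=0 w0=0
t8.Δ1 w1=1 clk=1 w0=0
t8.Δ2 w1=1 clk=1 w0=1
t8.Δ3 w1=0 clk=1 w0=1
t9.Δ0 w1=0 clk=1 w0=1
t9.Δ1 w1=0 clk=0 w0=1
t10.Δ0 w1=0 clk=0 w0=1
t10.Δ1 w1=0 clk=1 w0=1
t10.Δ2 w1=0 clk=1 w0=0
t10.Δ3 w1=1 clk=1 w0=0
t11.Δ0 w1=1 clk=1 w0=0
t11.Δ1 w1=1 clk=0 w0=0
t12.Δ0 w1=1 clk=0 w0=0
t12.Δ1 w1=1 clk=1 w0=0
t12.Δ2 w1=1 clk=1 w0=1
t12.Δ3 w1=0 clk=1 w0=1
t13.Δ0 w1=0 clk=1 w0=1
t13.Δ1 w1=0 clk=0 w0=1
t14.Δ0 w1=0 clk=0 w0=1
t14.Δ1 w1=0 clk=1 w0=1
t14.Δ2 w1=0 clk=1 w0=0
t14.Δ3 w1=1 clk=1 w0=0
t15.Δ0 w1=1 clk=1 w0=0
t15.Δ1 w1=1 clk=0 w0=0
t16.Δ0 w1=1 clk=0 w0=0
t16.Δ1 w1=1 clk=1 w0=0
t16.Δ2 w1=1 clk=1 w0=1
t16.Δ3 w1=0 clk=1 w0=1
t17.Δ0 w1=0 clk=1 w0=1
t17.Δ1 w1=0 clk=0 w0=1
t18.Δ0 w1=0 clk=0 w0=1
t18.Δ1 w1=0 clk=1 w0=1
t18.Δ2 w1=0 clk=1 w0=0
t18.Δ3 w1=1 clk=1 w0=0
t19.Δ0 w1=1 clk=1 w0=0
t19.Δ1 w1=1 clk=0 w0=0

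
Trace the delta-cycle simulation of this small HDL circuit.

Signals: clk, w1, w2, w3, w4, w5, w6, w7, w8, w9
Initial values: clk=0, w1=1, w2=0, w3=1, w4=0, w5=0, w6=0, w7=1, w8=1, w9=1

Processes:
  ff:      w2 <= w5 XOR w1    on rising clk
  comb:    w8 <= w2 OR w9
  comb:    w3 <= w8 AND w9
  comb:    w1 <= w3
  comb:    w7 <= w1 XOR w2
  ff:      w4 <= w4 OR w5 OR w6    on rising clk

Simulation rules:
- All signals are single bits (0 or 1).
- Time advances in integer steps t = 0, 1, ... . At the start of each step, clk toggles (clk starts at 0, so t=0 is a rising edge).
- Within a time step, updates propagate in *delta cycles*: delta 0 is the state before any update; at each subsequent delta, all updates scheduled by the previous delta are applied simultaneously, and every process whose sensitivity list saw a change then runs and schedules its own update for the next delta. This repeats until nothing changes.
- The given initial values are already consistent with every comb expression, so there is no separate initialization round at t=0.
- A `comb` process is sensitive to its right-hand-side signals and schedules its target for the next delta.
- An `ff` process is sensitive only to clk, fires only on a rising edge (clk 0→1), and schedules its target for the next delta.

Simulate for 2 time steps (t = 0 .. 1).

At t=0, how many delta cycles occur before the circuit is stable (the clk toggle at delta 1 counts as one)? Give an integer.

t0.Δ0 w5=0 w3=1 w9=1 w8=1 w6=0 clk=0 w2=0 w7=1 w4=0 w1=1
t0.Δ1 w5=0 w3=1 w9=1 w8=1 w6=0 clk=1 w2=0 w7=1 w4=0 w1=1
t0.Δ2 w5=0 w3=1 w9=1 w8=1 w6=0 clk=1 w2=1 w7=1 w4=0 w1=1
t0.Δ3 w5=0 w3=1 w9=1 w8=1 w6=0 clk=1 w2=1 w7=0 w4=0 w1=1
t1.Δ0 w5=0 w3=1 w9=1 w8=1 w6=0 clk=1 w2=1 w7=0 w4=0 w1=1
t1.Δ1 w5=0 w3=1 w9=1 w8=1 w6=0 clk=0 w2=1 w7=0 w4=0 w1=1

3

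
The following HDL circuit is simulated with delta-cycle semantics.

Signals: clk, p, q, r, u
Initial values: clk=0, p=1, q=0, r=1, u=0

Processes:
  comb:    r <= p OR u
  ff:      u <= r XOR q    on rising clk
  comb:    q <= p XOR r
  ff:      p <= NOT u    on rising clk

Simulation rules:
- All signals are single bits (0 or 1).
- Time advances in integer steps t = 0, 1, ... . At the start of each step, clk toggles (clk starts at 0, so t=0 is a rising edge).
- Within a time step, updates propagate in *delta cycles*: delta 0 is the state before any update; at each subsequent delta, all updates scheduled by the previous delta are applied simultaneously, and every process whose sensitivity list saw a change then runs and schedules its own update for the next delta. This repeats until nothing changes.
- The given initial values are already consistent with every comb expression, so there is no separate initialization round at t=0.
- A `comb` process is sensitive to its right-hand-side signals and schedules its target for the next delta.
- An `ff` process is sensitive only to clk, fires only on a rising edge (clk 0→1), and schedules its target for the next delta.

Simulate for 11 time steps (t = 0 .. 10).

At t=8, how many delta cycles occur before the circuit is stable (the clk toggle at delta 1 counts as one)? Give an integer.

t=0 Δ0: u=0 q=0 r=1 p=1 clk=0
  Δ1: clk:0→1
  Δ2: u:0→1
  (2Δ to stable)
t=1 Δ0: u=1 q=0 r=1 p=1 clk=1
  Δ1: clk:1→0
  (1Δ to stable)
t=2 Δ0: u=1 q=0 r=1 p=1 clk=0
  Δ1: clk:0→1
  Δ2: p:1→0
  Δ3: q:0→1
  (3Δ to stable)
t=3 Δ0: u=1 q=1 r=1 p=0 clk=1
  Δ1: clk:1→0
  (1Δ to stable)
t=4 Δ0: u=1 q=1 r=1 p=0 clk=0
  Δ1: clk:0→1
  Δ2: u:1→0
  Δ3: r:1→0
  Δ4: q:1→0
  (4Δ to stable)
t=5 Δ0: u=0 q=0 r=0 p=0 clk=1
  Δ1: clk:1→0
  (1Δ to stable)
t=6 Δ0: u=0 q=0 r=0 p=0 clk=0
  Δ1: clk:0→1
  Δ2: p:0→1
  Δ3: q:0→1, r:0→1
  Δ4: q:1→0
  (4Δ to stable)
t=7 Δ0: u=0 q=0 r=1 p=1 clk=1
  Δ1: clk:1→0
  (1Δ to stable)
t=8 Δ0: u=0 q=0 r=1 p=1 clk=0
  Δ1: clk:0→1
  Δ2: u:0→1
  (2Δ to stable)
t=9 Δ0: u=1 q=0 r=1 p=1 clk=1
  Δ1: clk:1→0
  (1Δ to stable)
t=10 Δ0: u=1 q=0 r=1 p=1 clk=0
  Δ1: clk:0→1
  Δ2: p:1→0
  Δ3: q:0→1
  (3Δ to stable)

2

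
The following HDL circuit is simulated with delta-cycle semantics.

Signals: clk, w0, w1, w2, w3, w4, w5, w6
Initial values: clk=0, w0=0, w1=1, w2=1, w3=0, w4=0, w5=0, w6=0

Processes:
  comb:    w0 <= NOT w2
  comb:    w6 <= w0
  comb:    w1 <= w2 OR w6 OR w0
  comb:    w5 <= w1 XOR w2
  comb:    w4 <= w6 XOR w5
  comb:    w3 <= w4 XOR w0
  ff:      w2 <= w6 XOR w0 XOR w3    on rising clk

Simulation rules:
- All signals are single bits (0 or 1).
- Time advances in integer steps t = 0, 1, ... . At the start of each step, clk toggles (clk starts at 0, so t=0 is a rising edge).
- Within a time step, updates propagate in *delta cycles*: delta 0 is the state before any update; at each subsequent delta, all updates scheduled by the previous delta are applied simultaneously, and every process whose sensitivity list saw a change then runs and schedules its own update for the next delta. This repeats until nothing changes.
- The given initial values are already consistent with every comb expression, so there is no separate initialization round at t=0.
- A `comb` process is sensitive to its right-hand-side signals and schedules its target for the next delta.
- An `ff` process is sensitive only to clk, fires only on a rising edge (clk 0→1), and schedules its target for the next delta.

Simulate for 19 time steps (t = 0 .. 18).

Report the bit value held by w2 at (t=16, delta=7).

t=0 Δ0: w5=0 w6=0 clk=0 w2=1 w3=0 w0=0 w4=0 w1=1
  Δ1: clk:0→1
  Δ2: w2:1→0
  Δ3: w5:0→1, w0:0→1, w1:1→0
  Δ4: w5:1→0, w6:0→1, w3:0→1, w4:0→1, w1:0→1
  Δ5: w5:0→1, w3:1→0
  Δ6: w4:1→0
  Δ7: w3:0→1
  (7Δ to stable)
t=1 Δ0: w5=1 w6=1 clk=1 w2=0 w3=1 w0=1 w4=0 w1=1
  Δ1: clk:1→0
  (1Δ to stable)
t=2 Δ0: w5=1 w6=1 clk=0 w2=0 w3=1 w0=1 w4=0 w1=1
  Δ1: clk:0→1
  Δ2: w2:0→1
  Δ3: w5:1→0, w0:1→0
  Δ4: w6:1→0, w3:1→0, w4:0→1
  Δ5: w3:0→1, w4:1→0
  Δ6: w3:1→0
  (6Δ to stable)
t=3 Δ0: w5=0 w6=0 clk=1 w2=1 w3=0 w0=0 w4=0 w1=1
  Δ1: clk:1→0
  (1Δ to stable)
t=4 Δ0: w5=0 w6=0 clk=0 w2=1 w3=0 w0=0 w4=0 w1=1
  Δ1: clk:0→1
  Δ2: w2:1→0
  Δ3: w5:0→1, w0:0→1, w1:1→0
  Δ4: w5:1→0, w6:0→1, w3:0→1, w4:0→1, w1:0→1
  Δ5: w5:0→1, w3:1→0
  Δ6: w4:1→0
  Δ7: w3:0→1
  (7Δ to stable)
t=5 Δ0: w5=1 w6=1 clk=1 w2=0 w3=1 w0=1 w4=0 w1=1
  Δ1: clk:1→0
  (1Δ to stable)
t=6 Δ0: w5=1 w6=1 clk=0 w2=0 w3=1 w0=1 w4=0 w1=1
  Δ1: clk:0→1
  Δ2: w2:0→1
  Δ3: w5:1→0, w0:1→0
  Δ4: w6:1→0, w3:1→0, w4:0→1
  Δ5: w3:0→1, w4:1→0
  Δ6: w3:1→0
  (6Δ to stable)
t=7 Δ0: w5=0 w6=0 clk=1 w2=1 w3=0 w0=0 w4=0 w1=1
  Δ1: clk:1→0
  (1Δ to stable)
t=8 Δ0: w5=0 w6=0 clk=0 w2=1 w3=0 w0=0 w4=0 w1=1
  Δ1: clk:0→1
  Δ2: w2:1→0
  Δ3: w5:0→1, w0:0→1, w1:1→0
  Δ4: w5:1→0, w6:0→1, w3:0→1, w4:0→1, w1:0→1
  Δ5: w5:0→1, w3:1→0
  Δ6: w4:1→0
  Δ7: w3:0→1
  (7Δ to stable)
t=9 Δ0: w5=1 w6=1 clk=1 w2=0 w3=1 w0=1 w4=0 w1=1
  Δ1: clk:1→0
  (1Δ to stable)
t=10 Δ0: w5=1 w6=1 clk=0 w2=0 w3=1 w0=1 w4=0 w1=1
  Δ1: clk:0→1
  Δ2: w2:0→1
  Δ3: w5:1→0, w0:1→0
  Δ4: w6:1→0, w3:1→0, w4:0→1
  Δ5: w3:0→1, w4:1→0
  Δ6: w3:1→0
  (6Δ to stable)
t=11 Δ0: w5=0 w6=0 clk=1 w2=1 w3=0 w0=0 w4=0 w1=1
  Δ1: clk:1→0
  (1Δ to stable)
t=12 Δ0: w5=0 w6=0 clk=0 w2=1 w3=0 w0=0 w4=0 w1=1
  Δ1: clk:0→1
  Δ2: w2:1→0
  Δ3: w5:0→1, w0:0→1, w1:1→0
  Δ4: w5:1→0, w6:0→1, w3:0→1, w4:0→1, w1:0→1
  Δ5: w5:0→1, w3:1→0
  Δ6: w4:1→0
  Δ7: w3:0→1
  (7Δ to stable)
t=13 Δ0: w5=1 w6=1 clk=1 w2=0 w3=1 w0=1 w4=0 w1=1
  Δ1: clk:1→0
  (1Δ to stable)
t=14 Δ0: w5=1 w6=1 clk=0 w2=0 w3=1 w0=1 w4=0 w1=1
  Δ1: clk:0→1
  Δ2: w2:0→1
  Δ3: w5:1→0, w0:1→0
  Δ4: w6:1→0, w3:1→0, w4:0→1
  Δ5: w3:0→1, w4:1→0
  Δ6: w3:1→0
  (6Δ to stable)
t=15 Δ0: w5=0 w6=0 clk=1 w2=1 w3=0 w0=0 w4=0 w1=1
  Δ1: clk:1→0
  (1Δ to stable)
t=16 Δ0: w5=0 w6=0 clk=0 w2=1 w3=0 w0=0 w4=0 w1=1
  Δ1: clk:0→1
  Δ2: w2:1→0
  Δ3: w5:0→1, w0:0→1, w1:1→0
  Δ4: w5:1→0, w6:0→1, w3:0→1, w4:0→1, w1:0→1
  Δ5: w5:0→1, w3:1→0
  Δ6: w4:1→0
  Δ7: w3:0→1
  (7Δ to stable)
t=17 Δ0: w5=1 w6=1 clk=1 w2=0 w3=1 w0=1 w4=0 w1=1
  Δ1: clk:1→0
  (1Δ to stable)
t=18 Δ0: w5=1 w6=1 clk=0 w2=0 w3=1 w0=1 w4=0 w1=1
  Δ1: clk:0→1
  Δ2: w2:0→1
  Δ3: w5:1→0, w0:1→0
  Δ4: w6:1→0, w3:1→0, w4:0→1
  Δ5: w3:0→1, w4:1→0
  Δ6: w3:1→0
  (6Δ to stable)

0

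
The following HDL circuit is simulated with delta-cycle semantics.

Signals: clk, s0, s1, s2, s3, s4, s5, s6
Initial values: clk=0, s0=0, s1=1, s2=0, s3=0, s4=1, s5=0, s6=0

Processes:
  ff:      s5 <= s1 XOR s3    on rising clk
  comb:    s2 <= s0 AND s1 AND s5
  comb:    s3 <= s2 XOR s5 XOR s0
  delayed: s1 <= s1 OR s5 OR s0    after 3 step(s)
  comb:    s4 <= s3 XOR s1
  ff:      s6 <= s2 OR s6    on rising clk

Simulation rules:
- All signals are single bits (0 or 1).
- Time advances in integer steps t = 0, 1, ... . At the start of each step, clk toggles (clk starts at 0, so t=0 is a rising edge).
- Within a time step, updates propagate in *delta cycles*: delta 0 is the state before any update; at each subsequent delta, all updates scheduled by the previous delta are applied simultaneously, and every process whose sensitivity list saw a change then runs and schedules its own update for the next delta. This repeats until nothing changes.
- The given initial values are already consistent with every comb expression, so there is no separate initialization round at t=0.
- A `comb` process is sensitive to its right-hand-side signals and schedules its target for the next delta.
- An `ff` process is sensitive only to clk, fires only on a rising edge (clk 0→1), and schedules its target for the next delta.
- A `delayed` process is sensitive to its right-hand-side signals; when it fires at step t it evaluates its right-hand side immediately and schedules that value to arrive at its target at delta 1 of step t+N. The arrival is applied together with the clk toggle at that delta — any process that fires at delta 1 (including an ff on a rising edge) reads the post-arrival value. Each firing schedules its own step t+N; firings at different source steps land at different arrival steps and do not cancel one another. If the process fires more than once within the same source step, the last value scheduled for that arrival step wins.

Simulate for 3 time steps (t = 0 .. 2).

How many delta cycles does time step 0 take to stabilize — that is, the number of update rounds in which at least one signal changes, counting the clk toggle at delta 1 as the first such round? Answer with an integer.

[bits: s2,s0,s3,s6,clk,s1,s5,s4]
t=0: Δ0=00000101 Δ1=00001101 Δ2=00001111 Δ3=00101111 Δ4=00101110 | 4Δ
t=1: Δ0=00101110 Δ1=00100110 | 1Δ
t=2: Δ0=00100110 Δ1=00101110 Δ2=00101100 Δ3=00001100 Δ4=00001101 | 4Δ

4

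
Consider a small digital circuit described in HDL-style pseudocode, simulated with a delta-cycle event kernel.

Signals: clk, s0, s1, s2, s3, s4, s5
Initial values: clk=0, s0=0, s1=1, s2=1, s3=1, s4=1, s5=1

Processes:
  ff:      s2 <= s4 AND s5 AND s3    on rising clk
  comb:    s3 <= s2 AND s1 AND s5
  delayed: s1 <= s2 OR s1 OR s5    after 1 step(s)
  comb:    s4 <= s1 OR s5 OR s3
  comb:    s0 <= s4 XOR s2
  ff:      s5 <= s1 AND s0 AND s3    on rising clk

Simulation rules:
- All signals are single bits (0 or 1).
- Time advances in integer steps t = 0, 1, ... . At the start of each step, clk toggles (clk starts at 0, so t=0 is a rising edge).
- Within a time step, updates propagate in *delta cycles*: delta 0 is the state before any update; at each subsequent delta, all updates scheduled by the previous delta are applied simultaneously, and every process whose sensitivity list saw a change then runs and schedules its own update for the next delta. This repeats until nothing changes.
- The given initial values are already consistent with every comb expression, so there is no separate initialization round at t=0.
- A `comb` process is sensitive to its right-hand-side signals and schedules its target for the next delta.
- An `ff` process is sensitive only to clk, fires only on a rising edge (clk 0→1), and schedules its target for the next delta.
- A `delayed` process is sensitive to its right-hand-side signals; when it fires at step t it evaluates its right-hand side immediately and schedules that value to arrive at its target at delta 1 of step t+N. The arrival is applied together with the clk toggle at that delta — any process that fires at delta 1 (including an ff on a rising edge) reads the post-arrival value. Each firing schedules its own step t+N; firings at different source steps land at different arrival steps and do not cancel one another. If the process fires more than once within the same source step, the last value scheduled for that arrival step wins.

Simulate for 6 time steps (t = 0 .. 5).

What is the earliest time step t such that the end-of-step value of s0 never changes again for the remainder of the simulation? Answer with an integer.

2

t0.Δ0 s0=0 s3=1 s2=1 s4=1 s5=1 s1=1 clk=0
t0.Δ1 s0=0 s3=1 s2=1 s4=1 s5=1 s1=1 clk=1
t0.Δ2 s0=0 s3=1 s2=1 s4=1 s5=0 s1=1 clk=1
t0.Δ3 s0=0 s3=0 s2=1 s4=1 s5=0 s1=1 clk=1
t1.Δ0 s0=0 s3=0 s2=1 s4=1 s5=0 s1=1 clk=1
t1.Δ1 s0=0 s3=0 s2=1 s4=1 s5=0 s1=1 clk=0
t2.Δ0 s0=0 s3=0 s2=1 s4=1 s5=0 s1=1 clk=0
t2.Δ1 s0=0 s3=0 s2=1 s4=1 s5=0 s1=1 clk=1
t2.Δ2 s0=0 s3=0 s2=0 s4=1 s5=0 s1=1 clk=1
t2.Δ3 s0=1 s3=0 s2=0 s4=1 s5=0 s1=1 clk=1
t3.Δ0 s0=1 s3=0 s2=0 s4=1 s5=0 s1=1 clk=1
t3.Δ1 s0=1 s3=0 s2=0 s4=1 s5=0 s1=1 clk=0
t4.Δ0 s0=1 s3=0 s2=0 s4=1 s5=0 s1=1 clk=0
t4.Δ1 s0=1 s3=0 s2=0 s4=1 s5=0 s1=1 clk=1
t5.Δ0 s0=1 s3=0 s2=0 s4=1 s5=0 s1=1 clk=1
t5.Δ1 s0=1 s3=0 s2=0 s4=1 s5=0 s1=1 clk=0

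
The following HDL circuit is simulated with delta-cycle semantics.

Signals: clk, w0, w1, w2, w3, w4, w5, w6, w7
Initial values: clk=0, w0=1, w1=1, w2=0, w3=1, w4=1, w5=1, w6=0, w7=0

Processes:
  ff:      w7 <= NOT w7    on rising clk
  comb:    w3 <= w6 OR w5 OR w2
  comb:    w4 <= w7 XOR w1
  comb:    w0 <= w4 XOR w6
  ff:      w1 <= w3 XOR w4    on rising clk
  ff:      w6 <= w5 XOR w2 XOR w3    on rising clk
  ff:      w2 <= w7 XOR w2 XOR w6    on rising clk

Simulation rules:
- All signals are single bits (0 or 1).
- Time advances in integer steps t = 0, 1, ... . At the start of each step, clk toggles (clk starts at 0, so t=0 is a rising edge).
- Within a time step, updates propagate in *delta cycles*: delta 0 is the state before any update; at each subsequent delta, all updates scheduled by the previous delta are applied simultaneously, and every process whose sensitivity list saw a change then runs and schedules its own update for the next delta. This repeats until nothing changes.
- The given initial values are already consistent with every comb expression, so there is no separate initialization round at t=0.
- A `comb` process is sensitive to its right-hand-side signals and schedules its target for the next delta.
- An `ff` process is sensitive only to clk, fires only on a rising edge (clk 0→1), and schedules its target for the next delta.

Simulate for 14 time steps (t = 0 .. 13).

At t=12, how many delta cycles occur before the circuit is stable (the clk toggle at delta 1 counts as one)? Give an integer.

2

t=0 Δ0: w7=0 w2=0 w4=1 w5=1 clk=0 w6=0 w1=1 w0=1 w3=1
  Δ1: clk:0→1
  Δ2: w7:0→1, w1:1→0
  (2Δ to stable)
t=1 Δ0: w7=1 w2=0 w4=1 w5=1 clk=1 w6=0 w1=0 w0=1 w3=1
  Δ1: clk:1→0
  (1Δ to stable)
t=2 Δ0: w7=1 w2=0 w4=1 w5=1 clk=0 w6=0 w1=0 w0=1 w3=1
  Δ1: clk:0→1
  Δ2: w7:1→0, w2:0→1
  Δ3: w4:1→0
  Δ4: w0:1→0
  (4Δ to stable)
t=3 Δ0: w7=0 w2=1 w4=0 w5=1 clk=1 w6=0 w1=0 w0=0 w3=1
  Δ1: clk:1→0
  (1Δ to stable)
t=4 Δ0: w7=0 w2=1 w4=0 w5=1 clk=0 w6=0 w1=0 w0=0 w3=1
  Δ1: clk:0→1
  Δ2: w7:0→1, w6:0→1, w1:0→1
  Δ3: w0:0→1
  (3Δ to stable)
t=5 Δ0: w7=1 w2=1 w4=0 w5=1 clk=1 w6=1 w1=1 w0=1 w3=1
  Δ1: clk:1→0
  (1Δ to stable)
t=6 Δ0: w7=1 w2=1 w4=0 w5=1 clk=0 w6=1 w1=1 w0=1 w3=1
  Δ1: clk:0→1
  Δ2: w7:1→0
  Δ3: w4:0→1
  Δ4: w0:1→0
  (4Δ to stable)
t=7 Δ0: w7=0 w2=1 w4=1 w5=1 clk=1 w6=1 w1=1 w0=0 w3=1
  Δ1: clk:1→0
  (1Δ to stable)
t=8 Δ0: w7=0 w2=1 w4=1 w5=1 clk=0 w6=1 w1=1 w0=0 w3=1
  Δ1: clk:0→1
  Δ2: w7:0→1, w2:1→0, w1:1→0
  (2Δ to stable)
t=9 Δ0: w7=1 w2=0 w4=1 w5=1 clk=1 w6=1 w1=0 w0=0 w3=1
  Δ1: clk:1→0
  (1Δ to stable)
t=10 Δ0: w7=1 w2=0 w4=1 w5=1 clk=0 w6=1 w1=0 w0=0 w3=1
  Δ1: clk:0→1
  Δ2: w7:1→0, w6:1→0
  Δ3: w4:1→0, w0:0→1
  Δ4: w0:1→0
  (4Δ to stable)
t=11 Δ0: w7=0 w2=0 w4=0 w5=1 clk=1 w6=0 w1=0 w0=0 w3=1
  Δ1: clk:1→0
  (1Δ to stable)
t=12 Δ0: w7=0 w2=0 w4=0 w5=1 clk=0 w6=0 w1=0 w0=0 w3=1
  Δ1: clk:0→1
  Δ2: w7:0→1, w1:0→1
  (2Δ to stable)
t=13 Δ0: w7=1 w2=0 w4=0 w5=1 clk=1 w6=0 w1=1 w0=0 w3=1
  Δ1: clk:1→0
  (1Δ to stable)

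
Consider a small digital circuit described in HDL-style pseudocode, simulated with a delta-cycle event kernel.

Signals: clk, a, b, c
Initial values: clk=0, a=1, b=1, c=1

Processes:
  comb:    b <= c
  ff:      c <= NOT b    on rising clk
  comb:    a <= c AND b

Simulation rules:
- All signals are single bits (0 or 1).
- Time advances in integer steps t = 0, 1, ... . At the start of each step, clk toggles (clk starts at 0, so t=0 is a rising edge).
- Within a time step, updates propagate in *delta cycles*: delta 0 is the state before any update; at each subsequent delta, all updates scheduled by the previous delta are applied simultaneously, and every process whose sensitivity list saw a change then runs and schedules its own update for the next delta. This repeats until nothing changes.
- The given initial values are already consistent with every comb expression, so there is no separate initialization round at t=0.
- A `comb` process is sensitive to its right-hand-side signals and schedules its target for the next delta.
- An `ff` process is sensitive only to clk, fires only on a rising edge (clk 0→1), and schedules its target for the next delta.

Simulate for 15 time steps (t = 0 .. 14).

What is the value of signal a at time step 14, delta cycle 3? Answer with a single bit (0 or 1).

0

[bits: c,clk,a,b]
t=0: Δ0=1011 Δ1=1111 Δ2=0111 Δ3=0100 | 3Δ
t=1: Δ0=0100 Δ1=0000 | 1Δ
t=2: Δ0=0000 Δ1=0100 Δ2=1100 Δ3=1101 Δ4=1111 | 4Δ
t=3: Δ0=1111 Δ1=1011 | 1Δ
t=4: Δ0=1011 Δ1=1111 Δ2=0111 Δ3=0100 | 3Δ
t=5: Δ0=0100 Δ1=0000 | 1Δ
t=6: Δ0=0000 Δ1=0100 Δ2=1100 Δ3=1101 Δ4=1111 | 4Δ
t=7: Δ0=1111 Δ1=1011 | 1Δ
t=8: Δ0=1011 Δ1=1111 Δ2=0111 Δ3=0100 | 3Δ
t=9: Δ0=0100 Δ1=0000 | 1Δ
t=10: Δ0=0000 Δ1=0100 Δ2=1100 Δ3=1101 Δ4=1111 | 4Δ
t=11: Δ0=1111 Δ1=1011 | 1Δ
t=12: Δ0=1011 Δ1=1111 Δ2=0111 Δ3=0100 | 3Δ
t=13: Δ0=0100 Δ1=0000 | 1Δ
t=14: Δ0=0000 Δ1=0100 Δ2=1100 Δ3=1101 Δ4=1111 | 4Δ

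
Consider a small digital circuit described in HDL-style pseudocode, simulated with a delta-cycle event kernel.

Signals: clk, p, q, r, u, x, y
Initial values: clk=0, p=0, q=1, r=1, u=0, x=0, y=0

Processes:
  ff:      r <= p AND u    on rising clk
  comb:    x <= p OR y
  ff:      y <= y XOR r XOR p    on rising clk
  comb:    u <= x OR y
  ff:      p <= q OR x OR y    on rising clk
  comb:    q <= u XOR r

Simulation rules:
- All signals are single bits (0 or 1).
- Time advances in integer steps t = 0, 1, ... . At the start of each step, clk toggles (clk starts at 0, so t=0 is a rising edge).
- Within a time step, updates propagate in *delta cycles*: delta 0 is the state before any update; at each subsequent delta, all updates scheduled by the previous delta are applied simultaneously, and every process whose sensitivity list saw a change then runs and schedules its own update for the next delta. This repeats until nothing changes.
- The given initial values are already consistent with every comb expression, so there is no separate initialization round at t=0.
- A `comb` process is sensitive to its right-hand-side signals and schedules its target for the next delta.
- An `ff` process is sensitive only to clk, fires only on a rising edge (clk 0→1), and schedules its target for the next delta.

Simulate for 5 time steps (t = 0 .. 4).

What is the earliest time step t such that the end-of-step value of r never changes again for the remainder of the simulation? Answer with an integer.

2

[bits: q,clk,u,p,x,y,r]
t=0: Δ0=1000001 Δ1=1100001 Δ2=1101010 Δ3=0111110 Δ4=1111110 | 4Δ
t=1: Δ0=1111110 Δ1=1011110 | 1Δ
t=2: Δ0=1011110 Δ1=1111110 Δ2=1111101 Δ3=0111101 | 3Δ
t=3: Δ0=0111101 Δ1=0011101 | 1Δ
t=4: Δ0=0011101 Δ1=0111101 | 1Δ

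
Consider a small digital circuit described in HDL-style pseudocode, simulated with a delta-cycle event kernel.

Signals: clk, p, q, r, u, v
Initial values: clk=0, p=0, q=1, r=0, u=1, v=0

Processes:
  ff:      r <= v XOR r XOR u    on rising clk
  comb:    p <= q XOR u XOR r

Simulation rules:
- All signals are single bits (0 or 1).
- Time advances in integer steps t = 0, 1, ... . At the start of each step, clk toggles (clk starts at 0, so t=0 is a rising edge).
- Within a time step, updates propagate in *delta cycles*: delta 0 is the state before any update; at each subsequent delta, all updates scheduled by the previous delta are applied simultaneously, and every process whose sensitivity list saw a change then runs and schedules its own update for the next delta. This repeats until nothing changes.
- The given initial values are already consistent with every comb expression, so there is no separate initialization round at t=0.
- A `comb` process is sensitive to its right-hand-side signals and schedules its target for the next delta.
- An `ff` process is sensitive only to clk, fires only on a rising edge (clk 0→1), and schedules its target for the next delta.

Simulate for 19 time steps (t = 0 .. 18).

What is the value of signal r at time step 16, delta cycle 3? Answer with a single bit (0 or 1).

1

t0.Δ0 r=0 q=1 clk=0 v=0 p=0 u=1
t0.Δ1 r=0 q=1 clk=1 v=0 p=0 u=1
t0.Δ2 r=1 q=1 clk=1 v=0 p=0 u=1
t0.Δ3 r=1 q=1 clk=1 v=0 p=1 u=1
t1.Δ0 r=1 q=1 clk=1 v=0 p=1 u=1
t1.Δ1 r=1 q=1 clk=0 v=0 p=1 u=1
t2.Δ0 r=1 q=1 clk=0 v=0 p=1 u=1
t2.Δ1 r=1 q=1 clk=1 v=0 p=1 u=1
t2.Δ2 r=0 q=1 clk=1 v=0 p=1 u=1
t2.Δ3 r=0 q=1 clk=1 v=0 p=0 u=1
t3.Δ0 r=0 q=1 clk=1 v=0 p=0 u=1
t3.Δ1 r=0 q=1 clk=0 v=0 p=0 u=1
t4.Δ0 r=0 q=1 clk=0 v=0 p=0 u=1
t4.Δ1 r=0 q=1 clk=1 v=0 p=0 u=1
t4.Δ2 r=1 q=1 clk=1 v=0 p=0 u=1
t4.Δ3 r=1 q=1 clk=1 v=0 p=1 u=1
t5.Δ0 r=1 q=1 clk=1 v=0 p=1 u=1
t5.Δ1 r=1 q=1 clk=0 v=0 p=1 u=1
t6.Δ0 r=1 q=1 clk=0 v=0 p=1 u=1
t6.Δ1 r=1 q=1 clk=1 v=0 p=1 u=1
t6.Δ2 r=0 q=1 clk=1 v=0 p=1 u=1
t6.Δ3 r=0 q=1 clk=1 v=0 p=0 u=1
t7.Δ0 r=0 q=1 clk=1 v=0 p=0 u=1
t7.Δ1 r=0 q=1 clk=0 v=0 p=0 u=1
t8.Δ0 r=0 q=1 clk=0 v=0 p=0 u=1
t8.Δ1 r=0 q=1 clk=1 v=0 p=0 u=1
t8.Δ2 r=1 q=1 clk=1 v=0 p=0 u=1
t8.Δ3 r=1 q=1 clk=1 v=0 p=1 u=1
t9.Δ0 r=1 q=1 clk=1 v=0 p=1 u=1
t9.Δ1 r=1 q=1 clk=0 v=0 p=1 u=1
t10.Δ0 r=1 q=1 clk=0 v=0 p=1 u=1
t10.Δ1 r=1 q=1 clk=1 v=0 p=1 u=1
t10.Δ2 r=0 q=1 clk=1 v=0 p=1 u=1
t10.Δ3 r=0 q=1 clk=1 v=0 p=0 u=1
t11.Δ0 r=0 q=1 clk=1 v=0 p=0 u=1
t11.Δ1 r=0 q=1 clk=0 v=0 p=0 u=1
t12.Δ0 r=0 q=1 clk=0 v=0 p=0 u=1
t12.Δ1 r=0 q=1 clk=1 v=0 p=0 u=1
t12.Δ2 r=1 q=1 clk=1 v=0 p=0 u=1
t12.Δ3 r=1 q=1 clk=1 v=0 p=1 u=1
t13.Δ0 r=1 q=1 clk=1 v=0 p=1 u=1
t13.Δ1 r=1 q=1 clk=0 v=0 p=1 u=1
t14.Δ0 r=1 q=1 clk=0 v=0 p=1 u=1
t14.Δ1 r=1 q=1 clk=1 v=0 p=1 u=1
t14.Δ2 r=0 q=1 clk=1 v=0 p=1 u=1
t14.Δ3 r=0 q=1 clk=1 v=0 p=0 u=1
t15.Δ0 r=0 q=1 clk=1 v=0 p=0 u=1
t15.Δ1 r=0 q=1 clk=0 v=0 p=0 u=1
t16.Δ0 r=0 q=1 clk=0 v=0 p=0 u=1
t16.Δ1 r=0 q=1 clk=1 v=0 p=0 u=1
t16.Δ2 r=1 q=1 clk=1 v=0 p=0 u=1
t16.Δ3 r=1 q=1 clk=1 v=0 p=1 u=1
t17.Δ0 r=1 q=1 clk=1 v=0 p=1 u=1
t17.Δ1 r=1 q=1 clk=0 v=0 p=1 u=1
t18.Δ0 r=1 q=1 clk=0 v=0 p=1 u=1
t18.Δ1 r=1 q=1 clk=1 v=0 p=1 u=1
t18.Δ2 r=0 q=1 clk=1 v=0 p=1 u=1
t18.Δ3 r=0 q=1 clk=1 v=0 p=0 u=1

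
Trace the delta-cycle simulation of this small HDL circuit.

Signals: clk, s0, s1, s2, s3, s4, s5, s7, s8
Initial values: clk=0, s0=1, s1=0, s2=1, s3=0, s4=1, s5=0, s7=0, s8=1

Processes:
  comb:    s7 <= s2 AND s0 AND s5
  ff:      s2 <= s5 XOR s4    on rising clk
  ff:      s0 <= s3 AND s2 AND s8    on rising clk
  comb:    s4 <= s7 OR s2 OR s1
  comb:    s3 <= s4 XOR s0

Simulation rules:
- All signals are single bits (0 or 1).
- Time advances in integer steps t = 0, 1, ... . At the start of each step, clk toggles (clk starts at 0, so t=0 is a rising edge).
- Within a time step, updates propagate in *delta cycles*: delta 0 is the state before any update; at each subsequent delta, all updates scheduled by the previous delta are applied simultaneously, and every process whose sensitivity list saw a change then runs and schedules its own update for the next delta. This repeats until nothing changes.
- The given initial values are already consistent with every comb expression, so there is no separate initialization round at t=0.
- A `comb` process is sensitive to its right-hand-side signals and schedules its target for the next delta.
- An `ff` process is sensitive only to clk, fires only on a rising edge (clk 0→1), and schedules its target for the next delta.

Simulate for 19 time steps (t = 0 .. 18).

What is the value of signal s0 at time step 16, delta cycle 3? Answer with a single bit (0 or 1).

t=0 Δ0: s4=1 s5=0 s0=1 s8=1 s2=1 clk=0 s7=0 s3=0 s1=0
  Δ1: clk:0→1
  Δ2: s0:1→0
  Δ3: s3:0→1
  (3Δ to stable)
t=1 Δ0: s4=1 s5=0 s0=0 s8=1 s2=1 clk=1 s7=0 s3=1 s1=0
  Δ1: clk:1→0
  (1Δ to stable)
t=2 Δ0: s4=1 s5=0 s0=0 s8=1 s2=1 clk=0 s7=0 s3=1 s1=0
  Δ1: clk:0→1
  Δ2: s0:0→1
  Δ3: s3:1→0
  (3Δ to stable)
t=3 Δ0: s4=1 s5=0 s0=1 s8=1 s2=1 clk=1 s7=0 s3=0 s1=0
  Δ1: clk:1→0
  (1Δ to stable)
t=4 Δ0: s4=1 s5=0 s0=1 s8=1 s2=1 clk=0 s7=0 s3=0 s1=0
  Δ1: clk:0→1
  Δ2: s0:1→0
  Δ3: s3:0→1
  (3Δ to stable)
t=5 Δ0: s4=1 s5=0 s0=0 s8=1 s2=1 clk=1 s7=0 s3=1 s1=0
  Δ1: clk:1→0
  (1Δ to stable)
t=6 Δ0: s4=1 s5=0 s0=0 s8=1 s2=1 clk=0 s7=0 s3=1 s1=0
  Δ1: clk:0→1
  Δ2: s0:0→1
  Δ3: s3:1→0
  (3Δ to stable)
t=7 Δ0: s4=1 s5=0 s0=1 s8=1 s2=1 clk=1 s7=0 s3=0 s1=0
  Δ1: clk:1→0
  (1Δ to stable)
t=8 Δ0: s4=1 s5=0 s0=1 s8=1 s2=1 clk=0 s7=0 s3=0 s1=0
  Δ1: clk:0→1
  Δ2: s0:1→0
  Δ3: s3:0→1
  (3Δ to stable)
t=9 Δ0: s4=1 s5=0 s0=0 s8=1 s2=1 clk=1 s7=0 s3=1 s1=0
  Δ1: clk:1→0
  (1Δ to stable)
t=10 Δ0: s4=1 s5=0 s0=0 s8=1 s2=1 clk=0 s7=0 s3=1 s1=0
  Δ1: clk:0→1
  Δ2: s0:0→1
  Δ3: s3:1→0
  (3Δ to stable)
t=11 Δ0: s4=1 s5=0 s0=1 s8=1 s2=1 clk=1 s7=0 s3=0 s1=0
  Δ1: clk:1→0
  (1Δ to stable)
t=12 Δ0: s4=1 s5=0 s0=1 s8=1 s2=1 clk=0 s7=0 s3=0 s1=0
  Δ1: clk:0→1
  Δ2: s0:1→0
  Δ3: s3:0→1
  (3Δ to stable)
t=13 Δ0: s4=1 s5=0 s0=0 s8=1 s2=1 clk=1 s7=0 s3=1 s1=0
  Δ1: clk:1→0
  (1Δ to stable)
t=14 Δ0: s4=1 s5=0 s0=0 s8=1 s2=1 clk=0 s7=0 s3=1 s1=0
  Δ1: clk:0→1
  Δ2: s0:0→1
  Δ3: s3:1→0
  (3Δ to stable)
t=15 Δ0: s4=1 s5=0 s0=1 s8=1 s2=1 clk=1 s7=0 s3=0 s1=0
  Δ1: clk:1→0
  (1Δ to stable)
t=16 Δ0: s4=1 s5=0 s0=1 s8=1 s2=1 clk=0 s7=0 s3=0 s1=0
  Δ1: clk:0→1
  Δ2: s0:1→0
  Δ3: s3:0→1
  (3Δ to stable)
t=17 Δ0: s4=1 s5=0 s0=0 s8=1 s2=1 clk=1 s7=0 s3=1 s1=0
  Δ1: clk:1→0
  (1Δ to stable)
t=18 Δ0: s4=1 s5=0 s0=0 s8=1 s2=1 clk=0 s7=0 s3=1 s1=0
  Δ1: clk:0→1
  Δ2: s0:0→1
  Δ3: s3:1→0
  (3Δ to stable)

0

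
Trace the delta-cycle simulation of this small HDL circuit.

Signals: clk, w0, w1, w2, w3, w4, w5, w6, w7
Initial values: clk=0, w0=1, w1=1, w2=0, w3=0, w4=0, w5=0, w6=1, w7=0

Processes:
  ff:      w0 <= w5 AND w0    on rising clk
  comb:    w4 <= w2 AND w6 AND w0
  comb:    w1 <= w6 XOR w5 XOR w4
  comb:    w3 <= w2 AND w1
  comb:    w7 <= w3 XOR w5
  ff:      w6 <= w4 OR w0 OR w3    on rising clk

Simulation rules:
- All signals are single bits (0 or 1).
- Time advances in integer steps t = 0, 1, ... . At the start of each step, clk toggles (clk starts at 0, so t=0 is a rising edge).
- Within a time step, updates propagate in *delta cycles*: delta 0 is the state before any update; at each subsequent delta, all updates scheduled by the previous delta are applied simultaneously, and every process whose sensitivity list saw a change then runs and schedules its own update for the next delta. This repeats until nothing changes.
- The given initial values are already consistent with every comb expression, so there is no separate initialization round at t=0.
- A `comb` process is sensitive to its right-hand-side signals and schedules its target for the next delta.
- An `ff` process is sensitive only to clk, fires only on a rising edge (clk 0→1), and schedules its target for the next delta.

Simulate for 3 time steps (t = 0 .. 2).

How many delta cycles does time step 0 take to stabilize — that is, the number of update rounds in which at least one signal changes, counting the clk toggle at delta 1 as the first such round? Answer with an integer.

2

t=0 Δ0: w6=1 w4=0 w3=0 clk=0 w1=1 w5=0 w0=1 w2=0 w7=0
  Δ1: clk:0→1
  Δ2: w0:1→0
  (2Δ to stable)
t=1 Δ0: w6=1 w4=0 w3=0 clk=1 w1=1 w5=0 w0=0 w2=0 w7=0
  Δ1: clk:1→0
  (1Δ to stable)
t=2 Δ0: w6=1 w4=0 w3=0 clk=0 w1=1 w5=0 w0=0 w2=0 w7=0
  Δ1: clk:0→1
  Δ2: w6:1→0
  Δ3: w1:1→0
  (3Δ to stable)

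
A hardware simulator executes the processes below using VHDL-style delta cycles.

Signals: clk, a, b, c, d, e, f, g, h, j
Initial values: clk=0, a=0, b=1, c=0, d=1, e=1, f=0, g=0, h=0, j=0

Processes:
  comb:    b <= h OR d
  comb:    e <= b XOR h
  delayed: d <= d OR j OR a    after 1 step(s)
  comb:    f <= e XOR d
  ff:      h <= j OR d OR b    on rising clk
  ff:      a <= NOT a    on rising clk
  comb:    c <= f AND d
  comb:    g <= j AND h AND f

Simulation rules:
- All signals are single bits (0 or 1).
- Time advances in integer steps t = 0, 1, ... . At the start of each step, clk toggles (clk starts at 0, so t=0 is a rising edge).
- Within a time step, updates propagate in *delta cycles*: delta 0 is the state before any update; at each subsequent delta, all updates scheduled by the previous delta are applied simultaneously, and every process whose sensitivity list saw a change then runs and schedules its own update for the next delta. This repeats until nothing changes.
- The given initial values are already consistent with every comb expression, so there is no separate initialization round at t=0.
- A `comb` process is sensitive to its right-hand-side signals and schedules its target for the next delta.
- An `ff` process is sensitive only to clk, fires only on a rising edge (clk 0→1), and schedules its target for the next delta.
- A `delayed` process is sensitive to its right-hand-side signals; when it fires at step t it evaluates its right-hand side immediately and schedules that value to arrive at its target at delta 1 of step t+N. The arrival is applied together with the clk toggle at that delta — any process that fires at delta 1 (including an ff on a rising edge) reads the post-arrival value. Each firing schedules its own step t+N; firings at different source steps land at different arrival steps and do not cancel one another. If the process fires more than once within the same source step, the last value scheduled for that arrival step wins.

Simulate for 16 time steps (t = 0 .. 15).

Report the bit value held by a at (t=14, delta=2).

0

[bits: c,d,e,clk,f,a,g,h,j,b]
t=0: Δ0=0110000001 Δ1=0111000001 Δ2=0111010101 Δ3=0101010101 Δ4=0101110101 Δ5=1101110101 | 5Δ
t=1: Δ0=1101110101 Δ1=1100110101 | 1Δ
t=2: Δ0=1100110101 Δ1=1101110101 Δ2=1101100101 | 2Δ
t=3: Δ0=1101100101 Δ1=1100100101 | 1Δ
t=4: Δ0=1100100101 Δ1=1101100101 Δ2=1101110101 | 2Δ
t=5: Δ0=1101110101 Δ1=1100110101 | 1Δ
t=6: Δ0=1100110101 Δ1=1101110101 Δ2=1101100101 | 2Δ
t=7: Δ0=1101100101 Δ1=1100100101 | 1Δ
t=8: Δ0=1100100101 Δ1=1101100101 Δ2=1101110101 | 2Δ
t=9: Δ0=1101110101 Δ1=1100110101 | 1Δ
t=10: Δ0=1100110101 Δ1=1101110101 Δ2=1101100101 | 2Δ
t=11: Δ0=1101100101 Δ1=1100100101 | 1Δ
t=12: Δ0=1100100101 Δ1=1101100101 Δ2=1101110101 | 2Δ
t=13: Δ0=1101110101 Δ1=1100110101 | 1Δ
t=14: Δ0=1100110101 Δ1=1101110101 Δ2=1101100101 | 2Δ
t=15: Δ0=1101100101 Δ1=1100100101 | 1Δ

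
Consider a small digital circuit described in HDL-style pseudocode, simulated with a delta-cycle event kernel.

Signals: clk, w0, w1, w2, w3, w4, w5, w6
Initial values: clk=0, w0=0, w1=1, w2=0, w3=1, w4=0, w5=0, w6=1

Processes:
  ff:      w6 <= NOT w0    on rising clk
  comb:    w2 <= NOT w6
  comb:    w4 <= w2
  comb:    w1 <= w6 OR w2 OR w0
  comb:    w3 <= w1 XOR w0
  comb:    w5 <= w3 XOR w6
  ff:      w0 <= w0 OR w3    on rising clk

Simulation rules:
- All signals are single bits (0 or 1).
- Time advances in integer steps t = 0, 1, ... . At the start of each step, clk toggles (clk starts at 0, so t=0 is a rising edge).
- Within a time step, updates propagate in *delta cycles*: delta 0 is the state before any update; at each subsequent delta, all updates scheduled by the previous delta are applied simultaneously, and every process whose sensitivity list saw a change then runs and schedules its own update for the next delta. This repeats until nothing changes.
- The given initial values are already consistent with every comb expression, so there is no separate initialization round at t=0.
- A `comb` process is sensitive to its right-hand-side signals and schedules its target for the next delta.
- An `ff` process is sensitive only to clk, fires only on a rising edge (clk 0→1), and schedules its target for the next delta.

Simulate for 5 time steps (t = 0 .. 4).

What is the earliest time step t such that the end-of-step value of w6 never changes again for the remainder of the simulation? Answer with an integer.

2

[bits: w3,clk,w4,w1,w0,w6,w5,w2]
t=0: Δ0=10010100 Δ1=11010100 Δ2=11011100 Δ3=01011100 Δ4=01011110 | 4Δ
t=1: Δ0=01011110 Δ1=00011110 | 1Δ
t=2: Δ0=00011110 Δ1=01011110 Δ2=01011010 Δ3=01011001 Δ4=01111001 | 4Δ
t=3: Δ0=01111001 Δ1=00111001 | 1Δ
t=4: Δ0=00111001 Δ1=01111001 | 1Δ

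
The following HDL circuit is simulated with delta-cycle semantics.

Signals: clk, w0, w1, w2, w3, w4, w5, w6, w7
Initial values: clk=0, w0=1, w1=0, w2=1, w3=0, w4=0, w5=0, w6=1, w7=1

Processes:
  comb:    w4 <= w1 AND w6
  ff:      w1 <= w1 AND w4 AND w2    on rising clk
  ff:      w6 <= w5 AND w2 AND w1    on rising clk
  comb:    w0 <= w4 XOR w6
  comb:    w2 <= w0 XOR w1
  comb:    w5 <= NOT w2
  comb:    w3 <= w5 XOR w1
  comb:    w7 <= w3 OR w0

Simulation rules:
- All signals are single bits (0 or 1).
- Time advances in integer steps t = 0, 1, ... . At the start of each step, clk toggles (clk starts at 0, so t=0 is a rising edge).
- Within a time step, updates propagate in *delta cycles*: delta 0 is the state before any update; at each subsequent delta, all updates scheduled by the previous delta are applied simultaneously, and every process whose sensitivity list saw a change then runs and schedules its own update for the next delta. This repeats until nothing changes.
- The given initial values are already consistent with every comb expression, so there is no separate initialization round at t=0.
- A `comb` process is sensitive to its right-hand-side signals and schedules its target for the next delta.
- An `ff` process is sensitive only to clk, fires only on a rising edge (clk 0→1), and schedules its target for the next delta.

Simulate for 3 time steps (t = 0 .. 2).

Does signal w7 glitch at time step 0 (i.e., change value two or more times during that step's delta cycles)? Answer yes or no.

yes

t0.Δ0 w7=1 w6=1 w1=0 w4=0 w0=1 clk=0 w5=0 w2=1 w3=0
t0.Δ1 w7=1 w6=1 w1=0 w4=0 w0=1 clk=1 w5=0 w2=1 w3=0
t0.Δ2 w7=1 w6=0 w1=0 w4=0 w0=1 clk=1 w5=0 w2=1 w3=0
t0.Δ3 w7=1 w6=0 w1=0 w4=0 w0=0 clk=1 w5=0 w2=1 w3=0
t0.Δ4 w7=0 w6=0 w1=0 w4=0 w0=0 clk=1 w5=0 w2=0 w3=0
t0.Δ5 w7=0 w6=0 w1=0 w4=0 w0=0 clk=1 w5=1 w2=0 w3=0
t0.Δ6 w7=0 w6=0 w1=0 w4=0 w0=0 clk=1 w5=1 w2=0 w3=1
t0.Δ7 w7=1 w6=0 w1=0 w4=0 w0=0 clk=1 w5=1 w2=0 w3=1
t1.Δ0 w7=1 w6=0 w1=0 w4=0 w0=0 clk=1 w5=1 w2=0 w3=1
t1.Δ1 w7=1 w6=0 w1=0 w4=0 w0=0 clk=0 w5=1 w2=0 w3=1
t2.Δ0 w7=1 w6=0 w1=0 w4=0 w0=0 clk=0 w5=1 w2=0 w3=1
t2.Δ1 w7=1 w6=0 w1=0 w4=0 w0=0 clk=1 w5=1 w2=0 w3=1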